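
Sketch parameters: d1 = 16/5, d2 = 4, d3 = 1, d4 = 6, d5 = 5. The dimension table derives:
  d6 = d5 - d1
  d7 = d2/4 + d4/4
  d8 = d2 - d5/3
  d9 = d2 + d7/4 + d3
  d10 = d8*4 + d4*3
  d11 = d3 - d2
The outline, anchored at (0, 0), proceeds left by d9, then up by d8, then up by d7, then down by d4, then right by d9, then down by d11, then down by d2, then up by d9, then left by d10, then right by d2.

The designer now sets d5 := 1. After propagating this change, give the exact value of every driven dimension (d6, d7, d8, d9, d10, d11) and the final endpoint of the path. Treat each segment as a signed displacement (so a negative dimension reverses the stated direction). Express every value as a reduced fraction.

Apply edit: d5 := 1
  d6 = d5 - d1 = -11/5
  d7 = d2/4 + d4/4 = 5/2
  d8 = d2 - d5/3 = 11/3
  d9 = d2 + d7/4 + d3 = 45/8
  d10 = d8*4 + d4*3 = 98/3
  d11 = d3 - d2 = -3
Walk from origin (0, 0):
  seg 1: left by d9 = 45/8 → (-45/8, 0)
  seg 2: up by d8 = 11/3 → (-45/8, 11/3)
  seg 3: up by d7 = 5/2 → (-45/8, 37/6)
  seg 4: down by d4 = 6 → (-45/8, 1/6)
  seg 5: right by d9 = 45/8 → (0, 1/6)
  seg 6: down by d11 = -3 → (0, 19/6)
  seg 7: down by d2 = 4 → (0, -5/6)
  seg 8: up by d9 = 45/8 → (0, 115/24)
  seg 9: left by d10 = 98/3 → (-98/3, 115/24)
  seg 10: right by d2 = 4 → (-86/3, 115/24)

d6 = -11/5
d7 = 5/2
d8 = 11/3
d9 = 45/8
d10 = 98/3
d11 = -3
endpoint = (-86/3, 115/24)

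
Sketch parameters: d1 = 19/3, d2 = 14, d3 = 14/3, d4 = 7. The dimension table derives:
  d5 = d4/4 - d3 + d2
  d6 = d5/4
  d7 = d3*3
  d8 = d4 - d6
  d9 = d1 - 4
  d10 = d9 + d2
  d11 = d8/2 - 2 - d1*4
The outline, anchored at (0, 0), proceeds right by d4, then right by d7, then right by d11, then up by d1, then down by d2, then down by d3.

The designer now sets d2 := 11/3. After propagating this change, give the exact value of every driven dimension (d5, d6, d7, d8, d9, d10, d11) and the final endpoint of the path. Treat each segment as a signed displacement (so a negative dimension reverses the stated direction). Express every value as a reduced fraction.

Apply edit: d2 := 11/3
  d5 = d4/4 - d3 + d2 = 3/4
  d6 = d5/4 = 3/16
  d7 = d3*3 = 14
  d8 = d4 - d6 = 109/16
  d9 = d1 - 4 = 7/3
  d10 = d9 + d2 = 6
  d11 = d8/2 - 2 - d1*4 = -2297/96
Walk from origin (0, 0):
  seg 1: right by d4 = 7 → (7, 0)
  seg 2: right by d7 = 14 → (21, 0)
  seg 3: right by d11 = -2297/96 → (-281/96, 0)
  seg 4: up by d1 = 19/3 → (-281/96, 19/3)
  seg 5: down by d2 = 11/3 → (-281/96, 8/3)
  seg 6: down by d3 = 14/3 → (-281/96, -2)

d5 = 3/4
d6 = 3/16
d7 = 14
d8 = 109/16
d9 = 7/3
d10 = 6
d11 = -2297/96
endpoint = (-281/96, -2)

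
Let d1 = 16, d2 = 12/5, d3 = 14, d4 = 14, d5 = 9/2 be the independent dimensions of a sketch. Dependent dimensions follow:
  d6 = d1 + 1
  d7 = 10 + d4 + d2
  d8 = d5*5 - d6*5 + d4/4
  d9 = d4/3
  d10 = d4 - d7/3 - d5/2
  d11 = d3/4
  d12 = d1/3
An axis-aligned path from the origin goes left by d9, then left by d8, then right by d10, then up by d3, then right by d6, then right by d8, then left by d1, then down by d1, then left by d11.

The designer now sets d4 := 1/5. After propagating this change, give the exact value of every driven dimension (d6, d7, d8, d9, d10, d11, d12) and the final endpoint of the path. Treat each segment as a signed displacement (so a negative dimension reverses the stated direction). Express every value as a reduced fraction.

Apply edit: d4 := 1/5
  d6 = d1 + 1 = 17
  d7 = 10 + d4 + d2 = 63/5
  d8 = d5*5 - d6*5 + d4/4 = -1249/20
  d9 = d4/3 = 1/15
  d10 = d4 - d7/3 - d5/2 = -25/4
  d11 = d3/4 = 7/2
  d12 = d1/3 = 16/3
Walk from origin (0, 0):
  seg 1: left by d9 = 1/15 → (-1/15, 0)
  seg 2: left by d8 = -1249/20 → (3743/60, 0)
  seg 3: right by d10 = -25/4 → (842/15, 0)
  seg 4: up by d3 = 14 → (842/15, 14)
  seg 5: right by d6 = 17 → (1097/15, 14)
  seg 6: right by d8 = -1249/20 → (641/60, 14)
  seg 7: left by d1 = 16 → (-319/60, 14)
  seg 8: down by d1 = 16 → (-319/60, -2)
  seg 9: left by d11 = 7/2 → (-529/60, -2)

d6 = 17
d7 = 63/5
d8 = -1249/20
d9 = 1/15
d10 = -25/4
d11 = 7/2
d12 = 16/3
endpoint = (-529/60, -2)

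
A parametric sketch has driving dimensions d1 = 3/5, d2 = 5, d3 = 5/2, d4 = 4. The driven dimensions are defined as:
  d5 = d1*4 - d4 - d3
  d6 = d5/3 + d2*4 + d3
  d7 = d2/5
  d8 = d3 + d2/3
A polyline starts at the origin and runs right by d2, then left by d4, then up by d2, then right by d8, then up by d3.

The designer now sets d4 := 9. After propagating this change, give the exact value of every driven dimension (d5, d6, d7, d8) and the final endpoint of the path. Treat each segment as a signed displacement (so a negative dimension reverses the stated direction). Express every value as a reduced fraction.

Apply edit: d4 := 9
  d5 = d1*4 - d4 - d3 = -91/10
  d6 = d5/3 + d2*4 + d3 = 292/15
  d7 = d2/5 = 1
  d8 = d3 + d2/3 = 25/6
Walk from origin (0, 0):
  seg 1: right by d2 = 5 → (5, 0)
  seg 2: left by d4 = 9 → (-4, 0)
  seg 3: up by d2 = 5 → (-4, 5)
  seg 4: right by d8 = 25/6 → (1/6, 5)
  seg 5: up by d3 = 5/2 → (1/6, 15/2)

d5 = -91/10
d6 = 292/15
d7 = 1
d8 = 25/6
endpoint = (1/6, 15/2)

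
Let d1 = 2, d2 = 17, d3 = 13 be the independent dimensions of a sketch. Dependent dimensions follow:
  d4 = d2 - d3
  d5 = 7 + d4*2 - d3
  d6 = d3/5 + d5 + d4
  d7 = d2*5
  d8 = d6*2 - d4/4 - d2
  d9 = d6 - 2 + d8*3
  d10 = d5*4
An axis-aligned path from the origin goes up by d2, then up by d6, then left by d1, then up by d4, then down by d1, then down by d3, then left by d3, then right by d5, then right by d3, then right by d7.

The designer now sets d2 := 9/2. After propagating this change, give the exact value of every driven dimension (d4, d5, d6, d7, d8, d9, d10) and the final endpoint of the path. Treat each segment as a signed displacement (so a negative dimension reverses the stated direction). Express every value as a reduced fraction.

Apply edit: d2 := 9/2
  d4 = d2 - d3 = -17/2
  d5 = 7 + d4*2 - d3 = -23
  d6 = d3/5 + d5 + d4 = -289/10
  d7 = d2*5 = 45/2
  d8 = d6*2 - d4/4 - d2 = -2407/40
  d9 = d6 - 2 + d8*3 = -8457/40
  d10 = d5*4 = -92
Walk from origin (0, 0):
  seg 1: up by d2 = 9/2 → (0, 9/2)
  seg 2: up by d6 = -289/10 → (0, -122/5)
  seg 3: left by d1 = 2 → (-2, -122/5)
  seg 4: up by d4 = -17/2 → (-2, -329/10)
  seg 5: down by d1 = 2 → (-2, -349/10)
  seg 6: down by d3 = 13 → (-2, -479/10)
  seg 7: left by d3 = 13 → (-15, -479/10)
  seg 8: right by d5 = -23 → (-38, -479/10)
  seg 9: right by d3 = 13 → (-25, -479/10)
  seg 10: right by d7 = 45/2 → (-5/2, -479/10)

d4 = -17/2
d5 = -23
d6 = -289/10
d7 = 45/2
d8 = -2407/40
d9 = -8457/40
d10 = -92
endpoint = (-5/2, -479/10)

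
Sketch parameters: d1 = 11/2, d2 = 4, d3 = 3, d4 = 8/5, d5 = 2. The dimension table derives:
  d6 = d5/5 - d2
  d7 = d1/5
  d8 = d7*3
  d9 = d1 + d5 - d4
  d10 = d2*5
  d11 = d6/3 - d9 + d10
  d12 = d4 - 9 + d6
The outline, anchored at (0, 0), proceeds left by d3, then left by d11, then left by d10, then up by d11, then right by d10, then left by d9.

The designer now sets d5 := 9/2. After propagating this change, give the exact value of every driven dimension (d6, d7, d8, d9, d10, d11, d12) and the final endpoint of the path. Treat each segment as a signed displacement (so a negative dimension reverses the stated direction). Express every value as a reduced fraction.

d6 = -31/10
d7 = 11/10
d8 = 33/10
d9 = 42/5
d10 = 20
d11 = 317/30
d12 = -21/2
endpoint = (-659/30, 317/30)

Apply edit: d5 := 9/2
  d6 = d5/5 - d2 = -31/10
  d7 = d1/5 = 11/10
  d8 = d7*3 = 33/10
  d9 = d1 + d5 - d4 = 42/5
  d10 = d2*5 = 20
  d11 = d6/3 - d9 + d10 = 317/30
  d12 = d4 - 9 + d6 = -21/2
Walk from origin (0, 0):
  seg 1: left by d3 = 3 → (-3, 0)
  seg 2: left by d11 = 317/30 → (-407/30, 0)
  seg 3: left by d10 = 20 → (-1007/30, 0)
  seg 4: up by d11 = 317/30 → (-1007/30, 317/30)
  seg 5: right by d10 = 20 → (-407/30, 317/30)
  seg 6: left by d9 = 42/5 → (-659/30, 317/30)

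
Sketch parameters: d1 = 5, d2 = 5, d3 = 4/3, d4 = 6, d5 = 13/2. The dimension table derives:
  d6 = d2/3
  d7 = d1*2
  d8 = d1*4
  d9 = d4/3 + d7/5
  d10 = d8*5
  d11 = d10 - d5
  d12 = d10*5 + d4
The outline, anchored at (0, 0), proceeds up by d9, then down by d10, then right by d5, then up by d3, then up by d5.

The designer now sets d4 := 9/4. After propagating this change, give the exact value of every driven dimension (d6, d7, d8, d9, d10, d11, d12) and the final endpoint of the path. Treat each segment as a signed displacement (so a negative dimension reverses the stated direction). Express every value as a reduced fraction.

Apply edit: d4 := 9/4
  d6 = d2/3 = 5/3
  d7 = d1*2 = 10
  d8 = d1*4 = 20
  d9 = d4/3 + d7/5 = 11/4
  d10 = d8*5 = 100
  d11 = d10 - d5 = 187/2
  d12 = d10*5 + d4 = 2009/4
Walk from origin (0, 0):
  seg 1: up by d9 = 11/4 → (0, 11/4)
  seg 2: down by d10 = 100 → (0, -389/4)
  seg 3: right by d5 = 13/2 → (13/2, -389/4)
  seg 4: up by d3 = 4/3 → (13/2, -1151/12)
  seg 5: up by d5 = 13/2 → (13/2, -1073/12)

d6 = 5/3
d7 = 10
d8 = 20
d9 = 11/4
d10 = 100
d11 = 187/2
d12 = 2009/4
endpoint = (13/2, -1073/12)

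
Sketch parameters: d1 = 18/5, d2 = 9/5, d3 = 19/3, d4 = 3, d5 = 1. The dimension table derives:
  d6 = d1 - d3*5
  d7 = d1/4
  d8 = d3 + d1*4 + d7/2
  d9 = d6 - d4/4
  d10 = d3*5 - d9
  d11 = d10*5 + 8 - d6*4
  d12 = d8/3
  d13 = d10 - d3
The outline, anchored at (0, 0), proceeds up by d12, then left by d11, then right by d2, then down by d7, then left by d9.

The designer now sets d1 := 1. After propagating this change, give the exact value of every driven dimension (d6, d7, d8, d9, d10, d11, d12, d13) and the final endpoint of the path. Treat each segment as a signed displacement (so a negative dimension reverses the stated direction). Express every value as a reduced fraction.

d6 = -92/3
d7 = 1/4
d8 = 251/24
d9 = -377/12
d10 = 757/12
d11 = 5353/12
d12 = 251/72
d13 = 227/4
endpoint = (-6193/15, 233/72)

Apply edit: d1 := 1
  d6 = d1 - d3*5 = -92/3
  d7 = d1/4 = 1/4
  d8 = d3 + d1*4 + d7/2 = 251/24
  d9 = d6 - d4/4 = -377/12
  d10 = d3*5 - d9 = 757/12
  d11 = d10*5 + 8 - d6*4 = 5353/12
  d12 = d8/3 = 251/72
  d13 = d10 - d3 = 227/4
Walk from origin (0, 0):
  seg 1: up by d12 = 251/72 → (0, 251/72)
  seg 2: left by d11 = 5353/12 → (-5353/12, 251/72)
  seg 3: right by d2 = 9/5 → (-26657/60, 251/72)
  seg 4: down by d7 = 1/4 → (-26657/60, 233/72)
  seg 5: left by d9 = -377/12 → (-6193/15, 233/72)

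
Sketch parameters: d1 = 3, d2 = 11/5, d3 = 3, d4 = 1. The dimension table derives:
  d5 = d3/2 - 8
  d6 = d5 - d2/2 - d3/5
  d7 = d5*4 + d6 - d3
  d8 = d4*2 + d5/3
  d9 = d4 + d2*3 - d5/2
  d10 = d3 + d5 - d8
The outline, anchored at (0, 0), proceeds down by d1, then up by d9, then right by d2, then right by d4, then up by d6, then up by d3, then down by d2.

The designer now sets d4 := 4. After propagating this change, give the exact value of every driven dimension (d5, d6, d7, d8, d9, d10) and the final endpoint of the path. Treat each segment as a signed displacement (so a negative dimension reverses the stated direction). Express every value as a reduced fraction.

Apply edit: d4 := 4
  d5 = d3/2 - 8 = -13/2
  d6 = d5 - d2/2 - d3/5 = -41/5
  d7 = d5*4 + d6 - d3 = -186/5
  d8 = d4*2 + d5/3 = 35/6
  d9 = d4 + d2*3 - d5/2 = 277/20
  d10 = d3 + d5 - d8 = -28/3
Walk from origin (0, 0):
  seg 1: down by d1 = 3 → (0, -3)
  seg 2: up by d9 = 277/20 → (0, 217/20)
  seg 3: right by d2 = 11/5 → (11/5, 217/20)
  seg 4: right by d4 = 4 → (31/5, 217/20)
  seg 5: up by d6 = -41/5 → (31/5, 53/20)
  seg 6: up by d3 = 3 → (31/5, 113/20)
  seg 7: down by d2 = 11/5 → (31/5, 69/20)

d5 = -13/2
d6 = -41/5
d7 = -186/5
d8 = 35/6
d9 = 277/20
d10 = -28/3
endpoint = (31/5, 69/20)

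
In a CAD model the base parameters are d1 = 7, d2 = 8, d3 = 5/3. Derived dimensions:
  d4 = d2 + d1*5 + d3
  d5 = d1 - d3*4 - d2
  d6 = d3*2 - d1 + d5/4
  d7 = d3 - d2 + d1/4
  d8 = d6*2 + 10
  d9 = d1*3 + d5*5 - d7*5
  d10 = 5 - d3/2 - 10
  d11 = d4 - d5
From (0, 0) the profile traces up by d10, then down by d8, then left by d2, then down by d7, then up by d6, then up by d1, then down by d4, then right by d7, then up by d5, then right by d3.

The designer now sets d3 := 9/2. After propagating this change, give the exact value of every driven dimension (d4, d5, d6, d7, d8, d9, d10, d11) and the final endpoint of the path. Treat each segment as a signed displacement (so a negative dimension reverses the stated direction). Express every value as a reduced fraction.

Apply edit: d3 := 9/2
  d4 = d2 + d1*5 + d3 = 95/2
  d5 = d1 - d3*4 - d2 = -19
  d6 = d3*2 - d1 + d5/4 = -11/4
  d7 = d3 - d2 + d1/4 = -7/4
  d8 = d6*2 + 10 = 9/2
  d9 = d1*3 + d5*5 - d7*5 = -261/4
  d10 = 5 - d3/2 - 10 = -29/4
  d11 = d4 - d5 = 133/2
Walk from origin (0, 0):
  seg 1: up by d10 = -29/4 → (0, -29/4)
  seg 2: down by d8 = 9/2 → (0, -47/4)
  seg 3: left by d2 = 8 → (-8, -47/4)
  seg 4: down by d7 = -7/4 → (-8, -10)
  seg 5: up by d6 = -11/4 → (-8, -51/4)
  seg 6: up by d1 = 7 → (-8, -23/4)
  seg 7: down by d4 = 95/2 → (-8, -213/4)
  seg 8: right by d7 = -7/4 → (-39/4, -213/4)
  seg 9: up by d5 = -19 → (-39/4, -289/4)
  seg 10: right by d3 = 9/2 → (-21/4, -289/4)

d4 = 95/2
d5 = -19
d6 = -11/4
d7 = -7/4
d8 = 9/2
d9 = -261/4
d10 = -29/4
d11 = 133/2
endpoint = (-21/4, -289/4)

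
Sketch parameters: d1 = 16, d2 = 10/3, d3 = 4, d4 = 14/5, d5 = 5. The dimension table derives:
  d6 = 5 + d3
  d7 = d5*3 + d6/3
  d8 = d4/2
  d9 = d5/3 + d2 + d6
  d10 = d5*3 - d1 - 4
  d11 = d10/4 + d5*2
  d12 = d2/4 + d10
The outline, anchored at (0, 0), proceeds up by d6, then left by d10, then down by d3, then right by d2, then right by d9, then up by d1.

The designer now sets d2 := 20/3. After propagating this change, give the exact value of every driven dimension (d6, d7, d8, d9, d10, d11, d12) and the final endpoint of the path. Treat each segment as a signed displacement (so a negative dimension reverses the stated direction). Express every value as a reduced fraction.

d6 = 9
d7 = 18
d8 = 7/5
d9 = 52/3
d10 = -5
d11 = 35/4
d12 = -10/3
endpoint = (29, 21)

Apply edit: d2 := 20/3
  d6 = 5 + d3 = 9
  d7 = d5*3 + d6/3 = 18
  d8 = d4/2 = 7/5
  d9 = d5/3 + d2 + d6 = 52/3
  d10 = d5*3 - d1 - 4 = -5
  d11 = d10/4 + d5*2 = 35/4
  d12 = d2/4 + d10 = -10/3
Walk from origin (0, 0):
  seg 1: up by d6 = 9 → (0, 9)
  seg 2: left by d10 = -5 → (5, 9)
  seg 3: down by d3 = 4 → (5, 5)
  seg 4: right by d2 = 20/3 → (35/3, 5)
  seg 5: right by d9 = 52/3 → (29, 5)
  seg 6: up by d1 = 16 → (29, 21)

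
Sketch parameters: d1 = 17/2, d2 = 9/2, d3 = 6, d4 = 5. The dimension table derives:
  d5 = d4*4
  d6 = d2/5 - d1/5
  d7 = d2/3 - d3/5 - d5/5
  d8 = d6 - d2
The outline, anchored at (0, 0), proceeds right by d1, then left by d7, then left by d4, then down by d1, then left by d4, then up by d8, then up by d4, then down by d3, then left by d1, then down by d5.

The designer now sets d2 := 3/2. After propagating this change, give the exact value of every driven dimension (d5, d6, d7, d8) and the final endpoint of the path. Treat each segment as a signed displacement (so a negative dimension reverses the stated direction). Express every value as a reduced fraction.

Apply edit: d2 := 3/2
  d5 = d4*4 = 20
  d6 = d2/5 - d1/5 = -7/5
  d7 = d2/3 - d3/5 - d5/5 = -47/10
  d8 = d6 - d2 = -29/10
Walk from origin (0, 0):
  seg 1: right by d1 = 17/2 → (17/2, 0)
  seg 2: left by d7 = -47/10 → (66/5, 0)
  seg 3: left by d4 = 5 → (41/5, 0)
  seg 4: down by d1 = 17/2 → (41/5, -17/2)
  seg 5: left by d4 = 5 → (16/5, -17/2)
  seg 6: up by d8 = -29/10 → (16/5, -57/5)
  seg 7: up by d4 = 5 → (16/5, -32/5)
  seg 8: down by d3 = 6 → (16/5, -62/5)
  seg 9: left by d1 = 17/2 → (-53/10, -62/5)
  seg 10: down by d5 = 20 → (-53/10, -162/5)

d5 = 20
d6 = -7/5
d7 = -47/10
d8 = -29/10
endpoint = (-53/10, -162/5)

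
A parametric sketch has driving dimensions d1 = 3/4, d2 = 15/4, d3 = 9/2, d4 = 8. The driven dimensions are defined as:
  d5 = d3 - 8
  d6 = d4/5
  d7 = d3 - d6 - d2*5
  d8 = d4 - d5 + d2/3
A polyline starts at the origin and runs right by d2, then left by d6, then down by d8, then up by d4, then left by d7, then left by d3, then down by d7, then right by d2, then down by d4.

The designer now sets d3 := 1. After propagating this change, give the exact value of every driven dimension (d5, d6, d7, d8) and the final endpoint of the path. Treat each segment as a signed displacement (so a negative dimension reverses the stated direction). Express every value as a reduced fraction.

Apply edit: d3 := 1
  d5 = d3 - 8 = -7
  d6 = d4/5 = 8/5
  d7 = d3 - d6 - d2*5 = -387/20
  d8 = d4 - d5 + d2/3 = 65/4
Walk from origin (0, 0):
  seg 1: right by d2 = 15/4 → (15/4, 0)
  seg 2: left by d6 = 8/5 → (43/20, 0)
  seg 3: down by d8 = 65/4 → (43/20, -65/4)
  seg 4: up by d4 = 8 → (43/20, -33/4)
  seg 5: left by d7 = -387/20 → (43/2, -33/4)
  seg 6: left by d3 = 1 → (41/2, -33/4)
  seg 7: down by d7 = -387/20 → (41/2, 111/10)
  seg 8: right by d2 = 15/4 → (97/4, 111/10)
  seg 9: down by d4 = 8 → (97/4, 31/10)

d5 = -7
d6 = 8/5
d7 = -387/20
d8 = 65/4
endpoint = (97/4, 31/10)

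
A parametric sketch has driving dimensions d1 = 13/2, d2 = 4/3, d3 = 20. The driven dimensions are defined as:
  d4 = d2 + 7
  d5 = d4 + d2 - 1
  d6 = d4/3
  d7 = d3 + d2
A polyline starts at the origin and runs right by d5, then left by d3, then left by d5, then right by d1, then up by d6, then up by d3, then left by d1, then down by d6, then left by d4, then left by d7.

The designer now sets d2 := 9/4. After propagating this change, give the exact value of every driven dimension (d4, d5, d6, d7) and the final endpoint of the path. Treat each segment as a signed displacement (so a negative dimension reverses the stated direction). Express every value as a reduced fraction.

Apply edit: d2 := 9/4
  d4 = d2 + 7 = 37/4
  d5 = d4 + d2 - 1 = 21/2
  d6 = d4/3 = 37/12
  d7 = d3 + d2 = 89/4
Walk from origin (0, 0):
  seg 1: right by d5 = 21/2 → (21/2, 0)
  seg 2: left by d3 = 20 → (-19/2, 0)
  seg 3: left by d5 = 21/2 → (-20, 0)
  seg 4: right by d1 = 13/2 → (-27/2, 0)
  seg 5: up by d6 = 37/12 → (-27/2, 37/12)
  seg 6: up by d3 = 20 → (-27/2, 277/12)
  seg 7: left by d1 = 13/2 → (-20, 277/12)
  seg 8: down by d6 = 37/12 → (-20, 20)
  seg 9: left by d4 = 37/4 → (-117/4, 20)
  seg 10: left by d7 = 89/4 → (-103/2, 20)

d4 = 37/4
d5 = 21/2
d6 = 37/12
d7 = 89/4
endpoint = (-103/2, 20)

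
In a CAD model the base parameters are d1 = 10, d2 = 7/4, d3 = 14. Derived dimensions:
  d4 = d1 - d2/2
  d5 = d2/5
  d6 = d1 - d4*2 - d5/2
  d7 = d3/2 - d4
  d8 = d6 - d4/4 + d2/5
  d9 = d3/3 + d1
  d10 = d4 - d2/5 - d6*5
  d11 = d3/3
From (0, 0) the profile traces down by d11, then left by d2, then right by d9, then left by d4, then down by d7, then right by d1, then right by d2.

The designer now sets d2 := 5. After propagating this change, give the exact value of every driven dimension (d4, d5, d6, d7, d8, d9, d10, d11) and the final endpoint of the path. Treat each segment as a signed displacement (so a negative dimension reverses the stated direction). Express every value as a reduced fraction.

d4 = 15/2
d5 = 1
d6 = -11/2
d7 = -1/2
d8 = -51/8
d9 = 44/3
d10 = 34
d11 = 14/3
endpoint = (103/6, -25/6)

Apply edit: d2 := 5
  d4 = d1 - d2/2 = 15/2
  d5 = d2/5 = 1
  d6 = d1 - d4*2 - d5/2 = -11/2
  d7 = d3/2 - d4 = -1/2
  d8 = d6 - d4/4 + d2/5 = -51/8
  d9 = d3/3 + d1 = 44/3
  d10 = d4 - d2/5 - d6*5 = 34
  d11 = d3/3 = 14/3
Walk from origin (0, 0):
  seg 1: down by d11 = 14/3 → (0, -14/3)
  seg 2: left by d2 = 5 → (-5, -14/3)
  seg 3: right by d9 = 44/3 → (29/3, -14/3)
  seg 4: left by d4 = 15/2 → (13/6, -14/3)
  seg 5: down by d7 = -1/2 → (13/6, -25/6)
  seg 6: right by d1 = 10 → (73/6, -25/6)
  seg 7: right by d2 = 5 → (103/6, -25/6)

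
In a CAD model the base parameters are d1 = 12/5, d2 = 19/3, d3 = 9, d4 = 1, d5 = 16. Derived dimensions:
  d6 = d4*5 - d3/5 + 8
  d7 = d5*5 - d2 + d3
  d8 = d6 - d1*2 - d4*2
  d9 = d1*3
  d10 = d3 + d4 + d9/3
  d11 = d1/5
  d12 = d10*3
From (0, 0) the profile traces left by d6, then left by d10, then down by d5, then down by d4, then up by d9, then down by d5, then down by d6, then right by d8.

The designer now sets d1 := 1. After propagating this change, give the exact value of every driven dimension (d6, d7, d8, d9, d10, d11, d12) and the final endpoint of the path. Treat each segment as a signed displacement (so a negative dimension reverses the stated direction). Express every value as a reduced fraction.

d6 = 56/5
d7 = 248/3
d8 = 36/5
d9 = 3
d10 = 11
d11 = 1/5
d12 = 33
endpoint = (-15, -206/5)

Apply edit: d1 := 1
  d6 = d4*5 - d3/5 + 8 = 56/5
  d7 = d5*5 - d2 + d3 = 248/3
  d8 = d6 - d1*2 - d4*2 = 36/5
  d9 = d1*3 = 3
  d10 = d3 + d4 + d9/3 = 11
  d11 = d1/5 = 1/5
  d12 = d10*3 = 33
Walk from origin (0, 0):
  seg 1: left by d6 = 56/5 → (-56/5, 0)
  seg 2: left by d10 = 11 → (-111/5, 0)
  seg 3: down by d5 = 16 → (-111/5, -16)
  seg 4: down by d4 = 1 → (-111/5, -17)
  seg 5: up by d9 = 3 → (-111/5, -14)
  seg 6: down by d5 = 16 → (-111/5, -30)
  seg 7: down by d6 = 56/5 → (-111/5, -206/5)
  seg 8: right by d8 = 36/5 → (-15, -206/5)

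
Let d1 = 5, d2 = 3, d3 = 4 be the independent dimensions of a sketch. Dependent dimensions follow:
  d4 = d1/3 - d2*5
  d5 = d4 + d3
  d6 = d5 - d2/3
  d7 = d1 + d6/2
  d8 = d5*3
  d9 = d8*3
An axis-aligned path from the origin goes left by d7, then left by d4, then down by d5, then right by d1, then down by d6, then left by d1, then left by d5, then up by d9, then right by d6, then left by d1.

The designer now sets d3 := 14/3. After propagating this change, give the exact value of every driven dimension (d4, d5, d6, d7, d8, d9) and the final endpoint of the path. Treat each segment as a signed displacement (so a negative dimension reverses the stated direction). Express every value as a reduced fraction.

Apply edit: d3 := 14/3
  d4 = d1/3 - d2*5 = -40/3
  d5 = d4 + d3 = -26/3
  d6 = d5 - d2/3 = -29/3
  d7 = d1 + d6/2 = 1/6
  d8 = d5*3 = -26
  d9 = d8*3 = -78
Walk from origin (0, 0):
  seg 1: left by d7 = 1/6 → (-1/6, 0)
  seg 2: left by d4 = -40/3 → (79/6, 0)
  seg 3: down by d5 = -26/3 → (79/6, 26/3)
  seg 4: right by d1 = 5 → (109/6, 26/3)
  seg 5: down by d6 = -29/3 → (109/6, 55/3)
  seg 6: left by d1 = 5 → (79/6, 55/3)
  seg 7: left by d5 = -26/3 → (131/6, 55/3)
  seg 8: up by d9 = -78 → (131/6, -179/3)
  seg 9: right by d6 = -29/3 → (73/6, -179/3)
  seg 10: left by d1 = 5 → (43/6, -179/3)

d4 = -40/3
d5 = -26/3
d6 = -29/3
d7 = 1/6
d8 = -26
d9 = -78
endpoint = (43/6, -179/3)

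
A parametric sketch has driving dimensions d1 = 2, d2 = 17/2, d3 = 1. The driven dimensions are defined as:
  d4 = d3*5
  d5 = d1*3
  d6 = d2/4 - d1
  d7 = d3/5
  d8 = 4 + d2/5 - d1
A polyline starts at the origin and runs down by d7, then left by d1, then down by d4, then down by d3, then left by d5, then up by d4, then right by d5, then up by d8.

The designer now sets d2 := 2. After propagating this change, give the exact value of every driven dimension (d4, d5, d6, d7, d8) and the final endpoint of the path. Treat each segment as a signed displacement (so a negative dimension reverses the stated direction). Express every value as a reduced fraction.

Apply edit: d2 := 2
  d4 = d3*5 = 5
  d5 = d1*3 = 6
  d6 = d2/4 - d1 = -3/2
  d7 = d3/5 = 1/5
  d8 = 4 + d2/5 - d1 = 12/5
Walk from origin (0, 0):
  seg 1: down by d7 = 1/5 → (0, -1/5)
  seg 2: left by d1 = 2 → (-2, -1/5)
  seg 3: down by d4 = 5 → (-2, -26/5)
  seg 4: down by d3 = 1 → (-2, -31/5)
  seg 5: left by d5 = 6 → (-8, -31/5)
  seg 6: up by d4 = 5 → (-8, -6/5)
  seg 7: right by d5 = 6 → (-2, -6/5)
  seg 8: up by d8 = 12/5 → (-2, 6/5)

d4 = 5
d5 = 6
d6 = -3/2
d7 = 1/5
d8 = 12/5
endpoint = (-2, 6/5)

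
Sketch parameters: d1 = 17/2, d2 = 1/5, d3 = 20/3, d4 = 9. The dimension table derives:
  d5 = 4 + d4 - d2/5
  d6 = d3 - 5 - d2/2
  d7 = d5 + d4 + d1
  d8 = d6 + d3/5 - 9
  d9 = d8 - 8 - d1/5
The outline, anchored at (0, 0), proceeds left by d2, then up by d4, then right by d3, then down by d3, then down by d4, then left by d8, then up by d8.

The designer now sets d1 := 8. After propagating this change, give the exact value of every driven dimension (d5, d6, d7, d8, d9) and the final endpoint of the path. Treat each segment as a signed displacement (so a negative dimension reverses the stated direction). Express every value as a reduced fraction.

d5 = 324/25
d6 = 47/30
d7 = 749/25
d8 = -61/10
d9 = -157/10
endpoint = (377/30, -383/30)

Apply edit: d1 := 8
  d5 = 4 + d4 - d2/5 = 324/25
  d6 = d3 - 5 - d2/2 = 47/30
  d7 = d5 + d4 + d1 = 749/25
  d8 = d6 + d3/5 - 9 = -61/10
  d9 = d8 - 8 - d1/5 = -157/10
Walk from origin (0, 0):
  seg 1: left by d2 = 1/5 → (-1/5, 0)
  seg 2: up by d4 = 9 → (-1/5, 9)
  seg 3: right by d3 = 20/3 → (97/15, 9)
  seg 4: down by d3 = 20/3 → (97/15, 7/3)
  seg 5: down by d4 = 9 → (97/15, -20/3)
  seg 6: left by d8 = -61/10 → (377/30, -20/3)
  seg 7: up by d8 = -61/10 → (377/30, -383/30)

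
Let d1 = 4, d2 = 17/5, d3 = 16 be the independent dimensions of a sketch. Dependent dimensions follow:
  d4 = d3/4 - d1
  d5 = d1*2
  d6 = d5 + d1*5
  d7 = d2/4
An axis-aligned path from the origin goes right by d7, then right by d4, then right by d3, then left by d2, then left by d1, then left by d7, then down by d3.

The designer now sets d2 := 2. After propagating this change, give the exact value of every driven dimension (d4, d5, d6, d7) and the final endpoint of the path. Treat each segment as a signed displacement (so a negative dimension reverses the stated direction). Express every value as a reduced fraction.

Apply edit: d2 := 2
  d4 = d3/4 - d1 = 0
  d5 = d1*2 = 8
  d6 = d5 + d1*5 = 28
  d7 = d2/4 = 1/2
Walk from origin (0, 0):
  seg 1: right by d7 = 1/2 → (1/2, 0)
  seg 2: right by d4 = 0 → (1/2, 0)
  seg 3: right by d3 = 16 → (33/2, 0)
  seg 4: left by d2 = 2 → (29/2, 0)
  seg 5: left by d1 = 4 → (21/2, 0)
  seg 6: left by d7 = 1/2 → (10, 0)
  seg 7: down by d3 = 16 → (10, -16)

d4 = 0
d5 = 8
d6 = 28
d7 = 1/2
endpoint = (10, -16)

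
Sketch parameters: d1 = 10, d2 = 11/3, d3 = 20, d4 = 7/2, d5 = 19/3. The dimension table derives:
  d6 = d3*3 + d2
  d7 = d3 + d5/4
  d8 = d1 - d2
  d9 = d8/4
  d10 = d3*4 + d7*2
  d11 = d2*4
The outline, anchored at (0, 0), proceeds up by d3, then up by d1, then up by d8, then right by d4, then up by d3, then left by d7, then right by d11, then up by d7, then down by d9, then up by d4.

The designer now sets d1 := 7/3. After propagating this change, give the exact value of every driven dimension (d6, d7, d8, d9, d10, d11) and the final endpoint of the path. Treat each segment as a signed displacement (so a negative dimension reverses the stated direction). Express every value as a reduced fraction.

Apply edit: d1 := 7/3
  d6 = d3*3 + d2 = 191/3
  d7 = d3 + d5/4 = 259/12
  d8 = d1 - d2 = -4/3
  d9 = d8/4 = -1/3
  d10 = d3*4 + d7*2 = 739/6
  d11 = d2*4 = 44/3
Walk from origin (0, 0):
  seg 1: up by d3 = 20 → (0, 20)
  seg 2: up by d1 = 7/3 → (0, 67/3)
  seg 3: up by d8 = -4/3 → (0, 21)
  seg 4: right by d4 = 7/2 → (7/2, 21)
  seg 5: up by d3 = 20 → (7/2, 41)
  seg 6: left by d7 = 259/12 → (-217/12, 41)
  seg 7: right by d11 = 44/3 → (-41/12, 41)
  seg 8: up by d7 = 259/12 → (-41/12, 751/12)
  seg 9: down by d9 = -1/3 → (-41/12, 755/12)
  seg 10: up by d4 = 7/2 → (-41/12, 797/12)

d6 = 191/3
d7 = 259/12
d8 = -4/3
d9 = -1/3
d10 = 739/6
d11 = 44/3
endpoint = (-41/12, 797/12)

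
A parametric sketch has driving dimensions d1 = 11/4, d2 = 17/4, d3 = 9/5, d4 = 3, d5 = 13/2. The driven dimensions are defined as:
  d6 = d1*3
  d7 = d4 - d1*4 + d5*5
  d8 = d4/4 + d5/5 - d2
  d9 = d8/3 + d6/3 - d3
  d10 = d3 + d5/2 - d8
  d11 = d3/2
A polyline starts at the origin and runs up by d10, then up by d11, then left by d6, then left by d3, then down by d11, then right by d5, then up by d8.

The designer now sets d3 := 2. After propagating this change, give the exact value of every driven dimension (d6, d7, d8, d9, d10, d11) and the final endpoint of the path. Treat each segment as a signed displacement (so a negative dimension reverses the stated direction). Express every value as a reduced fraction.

Apply edit: d3 := 2
  d6 = d1*3 = 33/4
  d7 = d4 - d1*4 + d5*5 = 49/2
  d8 = d4/4 + d5/5 - d2 = -11/5
  d9 = d8/3 + d6/3 - d3 = 1/60
  d10 = d3 + d5/2 - d8 = 149/20
  d11 = d3/2 = 1
Walk from origin (0, 0):
  seg 1: up by d10 = 149/20 → (0, 149/20)
  seg 2: up by d11 = 1 → (0, 169/20)
  seg 3: left by d6 = 33/4 → (-33/4, 169/20)
  seg 4: left by d3 = 2 → (-41/4, 169/20)
  seg 5: down by d11 = 1 → (-41/4, 149/20)
  seg 6: right by d5 = 13/2 → (-15/4, 149/20)
  seg 7: up by d8 = -11/5 → (-15/4, 21/4)

d6 = 33/4
d7 = 49/2
d8 = -11/5
d9 = 1/60
d10 = 149/20
d11 = 1
endpoint = (-15/4, 21/4)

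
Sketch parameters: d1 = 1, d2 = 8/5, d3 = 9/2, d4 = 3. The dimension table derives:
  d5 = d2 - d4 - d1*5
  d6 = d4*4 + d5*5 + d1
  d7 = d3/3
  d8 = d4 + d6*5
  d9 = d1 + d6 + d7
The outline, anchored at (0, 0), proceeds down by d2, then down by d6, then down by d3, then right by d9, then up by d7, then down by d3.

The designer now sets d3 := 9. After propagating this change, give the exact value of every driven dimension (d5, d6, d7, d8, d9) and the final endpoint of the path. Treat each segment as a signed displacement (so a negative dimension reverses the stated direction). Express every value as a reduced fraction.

d5 = -32/5
d6 = -19
d7 = 3
d8 = -92
d9 = -15
endpoint = (-15, 12/5)

Apply edit: d3 := 9
  d5 = d2 - d4 - d1*5 = -32/5
  d6 = d4*4 + d5*5 + d1 = -19
  d7 = d3/3 = 3
  d8 = d4 + d6*5 = -92
  d9 = d1 + d6 + d7 = -15
Walk from origin (0, 0):
  seg 1: down by d2 = 8/5 → (0, -8/5)
  seg 2: down by d6 = -19 → (0, 87/5)
  seg 3: down by d3 = 9 → (0, 42/5)
  seg 4: right by d9 = -15 → (-15, 42/5)
  seg 5: up by d7 = 3 → (-15, 57/5)
  seg 6: down by d3 = 9 → (-15, 12/5)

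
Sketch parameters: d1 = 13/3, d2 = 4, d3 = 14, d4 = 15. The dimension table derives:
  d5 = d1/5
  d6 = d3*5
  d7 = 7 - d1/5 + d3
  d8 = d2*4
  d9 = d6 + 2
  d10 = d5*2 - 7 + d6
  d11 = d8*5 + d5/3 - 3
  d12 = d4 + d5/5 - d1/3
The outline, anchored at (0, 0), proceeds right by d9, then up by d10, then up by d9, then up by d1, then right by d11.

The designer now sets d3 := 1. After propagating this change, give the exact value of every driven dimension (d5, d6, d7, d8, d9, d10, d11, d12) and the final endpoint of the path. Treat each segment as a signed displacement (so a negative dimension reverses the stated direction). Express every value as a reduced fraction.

d5 = 13/15
d6 = 5
d7 = 107/15
d8 = 16
d9 = 7
d10 = -4/15
d11 = 3478/45
d12 = 3089/225
endpoint = (3793/45, 166/15)

Apply edit: d3 := 1
  d5 = d1/5 = 13/15
  d6 = d3*5 = 5
  d7 = 7 - d1/5 + d3 = 107/15
  d8 = d2*4 = 16
  d9 = d6 + 2 = 7
  d10 = d5*2 - 7 + d6 = -4/15
  d11 = d8*5 + d5/3 - 3 = 3478/45
  d12 = d4 + d5/5 - d1/3 = 3089/225
Walk from origin (0, 0):
  seg 1: right by d9 = 7 → (7, 0)
  seg 2: up by d10 = -4/15 → (7, -4/15)
  seg 3: up by d9 = 7 → (7, 101/15)
  seg 4: up by d1 = 13/3 → (7, 166/15)
  seg 5: right by d11 = 3478/45 → (3793/45, 166/15)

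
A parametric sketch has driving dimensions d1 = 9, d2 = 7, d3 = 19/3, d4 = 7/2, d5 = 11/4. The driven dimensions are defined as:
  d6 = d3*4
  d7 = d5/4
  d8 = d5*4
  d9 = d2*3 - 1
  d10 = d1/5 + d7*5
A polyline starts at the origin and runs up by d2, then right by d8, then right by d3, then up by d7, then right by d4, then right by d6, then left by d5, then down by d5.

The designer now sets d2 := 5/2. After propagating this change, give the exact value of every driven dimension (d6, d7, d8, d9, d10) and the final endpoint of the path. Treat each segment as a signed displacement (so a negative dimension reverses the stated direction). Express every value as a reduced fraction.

Apply edit: d2 := 5/2
  d6 = d3*4 = 76/3
  d7 = d5/4 = 11/16
  d8 = d5*4 = 11
  d9 = d2*3 - 1 = 13/2
  d10 = d1/5 + d7*5 = 419/80
Walk from origin (0, 0):
  seg 1: up by d2 = 5/2 → (0, 5/2)
  seg 2: right by d8 = 11 → (11, 5/2)
  seg 3: right by d3 = 19/3 → (52/3, 5/2)
  seg 4: up by d7 = 11/16 → (52/3, 51/16)
  seg 5: right by d4 = 7/2 → (125/6, 51/16)
  seg 6: right by d6 = 76/3 → (277/6, 51/16)
  seg 7: left by d5 = 11/4 → (521/12, 51/16)
  seg 8: down by d5 = 11/4 → (521/12, 7/16)

d6 = 76/3
d7 = 11/16
d8 = 11
d9 = 13/2
d10 = 419/80
endpoint = (521/12, 7/16)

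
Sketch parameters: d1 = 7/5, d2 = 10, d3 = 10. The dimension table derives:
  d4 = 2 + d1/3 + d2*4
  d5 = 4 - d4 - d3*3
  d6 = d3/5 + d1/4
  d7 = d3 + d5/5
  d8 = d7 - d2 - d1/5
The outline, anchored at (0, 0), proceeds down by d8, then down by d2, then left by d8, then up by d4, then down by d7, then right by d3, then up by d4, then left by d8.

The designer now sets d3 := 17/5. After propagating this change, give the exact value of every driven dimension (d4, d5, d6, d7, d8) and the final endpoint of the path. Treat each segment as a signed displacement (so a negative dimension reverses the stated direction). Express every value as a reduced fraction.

Apply edit: d3 := 17/5
  d4 = 2 + d1/3 + d2*4 = 637/15
  d5 = 4 - d4 - d3*3 = -146/3
  d6 = d3/5 + d1/4 = 103/100
  d7 = d3 + d5/5 = -19/3
  d8 = d7 - d2 - d1/5 = -1246/75
Walk from origin (0, 0):
  seg 1: down by d8 = -1246/75 → (0, 1246/75)
  seg 2: down by d2 = 10 → (0, 496/75)
  seg 3: left by d8 = -1246/75 → (1246/75, 496/75)
  seg 4: up by d4 = 637/15 → (1246/75, 1227/25)
  seg 5: down by d7 = -19/3 → (1246/75, 4156/75)
  seg 6: right by d3 = 17/5 → (1501/75, 4156/75)
  seg 7: up by d4 = 637/15 → (1501/75, 2447/25)
  seg 8: left by d8 = -1246/75 → (2747/75, 2447/25)

d4 = 637/15
d5 = -146/3
d6 = 103/100
d7 = -19/3
d8 = -1246/75
endpoint = (2747/75, 2447/25)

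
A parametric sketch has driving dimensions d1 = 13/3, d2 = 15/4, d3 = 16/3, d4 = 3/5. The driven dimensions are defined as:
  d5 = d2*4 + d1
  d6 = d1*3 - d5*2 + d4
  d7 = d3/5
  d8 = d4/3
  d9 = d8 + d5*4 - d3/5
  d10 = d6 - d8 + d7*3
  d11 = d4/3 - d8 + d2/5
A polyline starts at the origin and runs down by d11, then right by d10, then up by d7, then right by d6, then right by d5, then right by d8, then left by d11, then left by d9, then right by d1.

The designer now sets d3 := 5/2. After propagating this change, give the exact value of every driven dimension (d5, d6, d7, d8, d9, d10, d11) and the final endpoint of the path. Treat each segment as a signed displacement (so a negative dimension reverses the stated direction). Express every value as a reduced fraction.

Apply edit: d3 := 5/2
  d5 = d2*4 + d1 = 58/3
  d6 = d1*3 - d5*2 + d4 = -376/15
  d7 = d3/5 = 1/2
  d8 = d4/3 = 1/5
  d9 = d8 + d5*4 - d3/5 = 2311/30
  d10 = d6 - d8 + d7*3 = -713/30
  d11 = d4/3 - d8 + d2/5 = 3/4
Walk from origin (0, 0):
  seg 1: down by d11 = 3/4 → (0, -3/4)
  seg 2: right by d10 = -713/30 → (-713/30, -3/4)
  seg 3: up by d7 = 1/2 → (-713/30, -1/4)
  seg 4: right by d6 = -376/15 → (-293/6, -1/4)
  seg 5: right by d5 = 58/3 → (-59/2, -1/4)
  seg 6: right by d8 = 1/5 → (-293/10, -1/4)
  seg 7: left by d11 = 3/4 → (-601/20, -1/4)
  seg 8: left by d9 = 2311/30 → (-1285/12, -1/4)
  seg 9: right by d1 = 13/3 → (-411/4, -1/4)

d5 = 58/3
d6 = -376/15
d7 = 1/2
d8 = 1/5
d9 = 2311/30
d10 = -713/30
d11 = 3/4
endpoint = (-411/4, -1/4)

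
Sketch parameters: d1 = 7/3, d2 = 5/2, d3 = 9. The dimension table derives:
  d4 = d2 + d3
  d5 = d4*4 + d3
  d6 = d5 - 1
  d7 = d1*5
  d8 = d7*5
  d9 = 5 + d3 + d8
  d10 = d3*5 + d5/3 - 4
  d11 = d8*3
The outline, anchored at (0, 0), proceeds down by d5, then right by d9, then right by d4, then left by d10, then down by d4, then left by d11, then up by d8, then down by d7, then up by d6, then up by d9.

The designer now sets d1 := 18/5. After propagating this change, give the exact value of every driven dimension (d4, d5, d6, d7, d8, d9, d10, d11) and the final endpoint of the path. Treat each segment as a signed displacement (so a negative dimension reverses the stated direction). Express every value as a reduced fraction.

d4 = 23/2
d5 = 55
d6 = 54
d7 = 18
d8 = 90
d9 = 104
d10 = 178/3
d11 = 270
endpoint = (-1283/6, 327/2)

Apply edit: d1 := 18/5
  d4 = d2 + d3 = 23/2
  d5 = d4*4 + d3 = 55
  d6 = d5 - 1 = 54
  d7 = d1*5 = 18
  d8 = d7*5 = 90
  d9 = 5 + d3 + d8 = 104
  d10 = d3*5 + d5/3 - 4 = 178/3
  d11 = d8*3 = 270
Walk from origin (0, 0):
  seg 1: down by d5 = 55 → (0, -55)
  seg 2: right by d9 = 104 → (104, -55)
  seg 3: right by d4 = 23/2 → (231/2, -55)
  seg 4: left by d10 = 178/3 → (337/6, -55)
  seg 5: down by d4 = 23/2 → (337/6, -133/2)
  seg 6: left by d11 = 270 → (-1283/6, -133/2)
  seg 7: up by d8 = 90 → (-1283/6, 47/2)
  seg 8: down by d7 = 18 → (-1283/6, 11/2)
  seg 9: up by d6 = 54 → (-1283/6, 119/2)
  seg 10: up by d9 = 104 → (-1283/6, 327/2)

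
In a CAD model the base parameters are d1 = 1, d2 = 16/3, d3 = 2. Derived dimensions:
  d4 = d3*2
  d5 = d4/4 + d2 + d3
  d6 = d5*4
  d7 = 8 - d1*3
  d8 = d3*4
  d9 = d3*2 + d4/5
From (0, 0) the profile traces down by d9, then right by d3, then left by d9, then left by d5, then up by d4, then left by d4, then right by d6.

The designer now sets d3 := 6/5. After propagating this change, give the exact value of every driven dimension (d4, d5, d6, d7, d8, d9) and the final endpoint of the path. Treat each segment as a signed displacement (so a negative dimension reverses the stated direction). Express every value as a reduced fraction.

d4 = 12/5
d5 = 107/15
d6 = 428/15
d7 = 5
d8 = 24/5
d9 = 72/25
endpoint = (433/25, -12/25)

Apply edit: d3 := 6/5
  d4 = d3*2 = 12/5
  d5 = d4/4 + d2 + d3 = 107/15
  d6 = d5*4 = 428/15
  d7 = 8 - d1*3 = 5
  d8 = d3*4 = 24/5
  d9 = d3*2 + d4/5 = 72/25
Walk from origin (0, 0):
  seg 1: down by d9 = 72/25 → (0, -72/25)
  seg 2: right by d3 = 6/5 → (6/5, -72/25)
  seg 3: left by d9 = 72/25 → (-42/25, -72/25)
  seg 4: left by d5 = 107/15 → (-661/75, -72/25)
  seg 5: up by d4 = 12/5 → (-661/75, -12/25)
  seg 6: left by d4 = 12/5 → (-841/75, -12/25)
  seg 7: right by d6 = 428/15 → (433/25, -12/25)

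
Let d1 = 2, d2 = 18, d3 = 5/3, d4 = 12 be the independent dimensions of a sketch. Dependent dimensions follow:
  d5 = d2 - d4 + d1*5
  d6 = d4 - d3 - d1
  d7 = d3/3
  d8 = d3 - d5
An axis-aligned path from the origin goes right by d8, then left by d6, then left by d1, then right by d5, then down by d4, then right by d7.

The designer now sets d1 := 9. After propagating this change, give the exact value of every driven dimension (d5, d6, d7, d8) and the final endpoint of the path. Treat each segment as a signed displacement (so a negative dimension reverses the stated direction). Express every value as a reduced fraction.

Apply edit: d1 := 9
  d5 = d2 - d4 + d1*5 = 51
  d6 = d4 - d3 - d1 = 4/3
  d7 = d3/3 = 5/9
  d8 = d3 - d5 = -148/3
Walk from origin (0, 0):
  seg 1: right by d8 = -148/3 → (-148/3, 0)
  seg 2: left by d6 = 4/3 → (-152/3, 0)
  seg 3: left by d1 = 9 → (-179/3, 0)
  seg 4: right by d5 = 51 → (-26/3, 0)
  seg 5: down by d4 = 12 → (-26/3, -12)
  seg 6: right by d7 = 5/9 → (-73/9, -12)

d5 = 51
d6 = 4/3
d7 = 5/9
d8 = -148/3
endpoint = (-73/9, -12)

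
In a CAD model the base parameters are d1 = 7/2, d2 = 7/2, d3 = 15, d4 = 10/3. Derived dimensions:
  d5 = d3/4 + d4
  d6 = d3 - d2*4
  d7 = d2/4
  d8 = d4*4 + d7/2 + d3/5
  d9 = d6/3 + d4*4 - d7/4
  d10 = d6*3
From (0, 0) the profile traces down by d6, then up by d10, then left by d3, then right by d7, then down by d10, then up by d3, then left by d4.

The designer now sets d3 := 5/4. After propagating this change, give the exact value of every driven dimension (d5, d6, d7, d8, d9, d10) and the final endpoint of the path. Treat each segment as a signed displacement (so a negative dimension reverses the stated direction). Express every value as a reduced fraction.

Apply edit: d3 := 5/4
  d5 = d3/4 + d4 = 175/48
  d6 = d3 - d2*4 = -51/4
  d7 = d2/4 = 7/8
  d8 = d4*4 + d7/2 + d3/5 = 673/48
  d9 = d6/3 + d4*4 - d7/4 = 851/96
  d10 = d6*3 = -153/4
Walk from origin (0, 0):
  seg 1: down by d6 = -51/4 → (0, 51/4)
  seg 2: up by d10 = -153/4 → (0, -51/2)
  seg 3: left by d3 = 5/4 → (-5/4, -51/2)
  seg 4: right by d7 = 7/8 → (-3/8, -51/2)
  seg 5: down by d10 = -153/4 → (-3/8, 51/4)
  seg 6: up by d3 = 5/4 → (-3/8, 14)
  seg 7: left by d4 = 10/3 → (-89/24, 14)

d5 = 175/48
d6 = -51/4
d7 = 7/8
d8 = 673/48
d9 = 851/96
d10 = -153/4
endpoint = (-89/24, 14)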